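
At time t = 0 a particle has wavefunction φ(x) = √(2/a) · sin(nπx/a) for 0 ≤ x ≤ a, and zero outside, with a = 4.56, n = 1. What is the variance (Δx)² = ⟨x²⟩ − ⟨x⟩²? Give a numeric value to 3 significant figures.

Compute ⟨x⟩ and ⟨x²⟩ separately, then (Δx)² = ⟨x²⟩ − ⟨x⟩².
With sin²θ = (1 − cos2θ)/2 on 0 ≤ x ≤ a: ∫sin²(nπx/a) dx = a/2, ∫x·sin²(nπx/a) dx = a²/4, ∫x²·sin²(nπx/a) dx = a³·(1/6 − 1/(4n²π²)); higher powers xᵏ the same way, integrating xᵏ·cos(2nπx/a) by parts.
⟨x⟩ = 2.2800 and ⟨x²⟩ = 5.8778.
(Δx)² = 5.8778 − (2.2800)² = 0.67938.

0.679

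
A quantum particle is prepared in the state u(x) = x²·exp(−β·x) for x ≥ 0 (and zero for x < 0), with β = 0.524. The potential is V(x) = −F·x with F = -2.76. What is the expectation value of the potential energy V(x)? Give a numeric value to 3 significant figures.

⟨V⟩ = ∫ V(x)·|u|² dx / ∫|u|² dx.
Every integrand reduces to terms xʲ·e^(−2βx) on [0, ∞); use ∫₀^∞ xʲ·e^(−2βx) dx = j!/(2β)^(j+1).
State is unnormalized: ∫|u|² dx = 18.985, and ∫u*·V(x)·u dx = 249.99, so ⟨V⟩ = 249.99 / 18.985.
⟨V⟩ = 13.168.

13.2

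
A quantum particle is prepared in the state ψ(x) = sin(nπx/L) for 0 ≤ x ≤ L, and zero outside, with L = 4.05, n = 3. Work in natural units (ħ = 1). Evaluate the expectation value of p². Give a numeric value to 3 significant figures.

5.42

p² ψ = −ħ² d²ψ/dx²; ⟨p²⟩ = −ħ² ∫ ψ*·ψ'' dx / ∫|ψ|² dx.
d/dx sin(nπx/L) = (nπ/L)·cos(nπx/L) and d²/dx² sin(nπx/L) = −(nπ/L)²·sin(nπx/L); on 0 ≤ x ≤ L, ∫sin²(nπx/L) dx = L/2 and ∫sin(nπx/L)·cos(nπx/L) dx = 0.
State is unnormalized: ∫|ψ|² dx = 2.0250, and ∫ψ*·(−ħ² ψ'') dx = 10.966, so ⟨p²⟩ = 10.966 / 2.0250.
⟨p²⟩ = 5.4154.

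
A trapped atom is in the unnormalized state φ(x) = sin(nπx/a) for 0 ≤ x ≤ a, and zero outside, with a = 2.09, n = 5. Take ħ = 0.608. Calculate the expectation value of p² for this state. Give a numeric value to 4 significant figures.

p² φ = −ħ² d²φ/dx²; ⟨p²⟩ = −ħ² ∫ φ*·φ'' dx / ∫|φ|² dx.
d/dx sin(nπx/a) = (nπ/a)·cos(nπx/a) and d²/dx² sin(nπx/a) = −(nπ/a)²·sin(nπx/a); on 0 ≤ x ≤ a, ∫sin²(nπx/a) dx = a/2 and ∫sin(nπx/a)·cos(nπx/a) dx = 0.
State is unnormalized: ∫|φ|² dx = 1.0450, and ∫φ*·(−ħ² φ'') dx = 21.821, so ⟨p²⟩ = 21.821 / 1.0450.
⟨p²⟩ = 20.881.

20.88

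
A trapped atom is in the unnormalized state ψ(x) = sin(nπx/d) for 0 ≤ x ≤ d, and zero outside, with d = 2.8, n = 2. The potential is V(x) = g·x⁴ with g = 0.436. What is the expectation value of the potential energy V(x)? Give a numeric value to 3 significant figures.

4.71

⟨V⟩ = ∫ V(x)·|ψ|² dx / ∫|ψ|² dx.
With sin²θ = (1 − cos2θ)/2 on 0 ≤ x ≤ d: ∫sin²(nπx/d) dx = d/2, ∫x·sin²(nπx/d) dx = d²/4, ∫x²·sin²(nπx/d) dx = d³·(1/6 − 1/(4n²π²)); higher powers xᵏ the same way, integrating xᵏ·cos(2nπx/d) by parts.
State is unnormalized: ∫|ψ|² dx = 1.4000, and ∫ψ*·V(x)·ψ dx = 6.5895, so ⟨V⟩ = 6.5895 / 1.4000.
⟨V⟩ = 4.7068.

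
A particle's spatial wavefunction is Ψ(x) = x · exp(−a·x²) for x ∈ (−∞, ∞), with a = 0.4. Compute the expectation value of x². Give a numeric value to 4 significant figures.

⟨x²⟩ = ∫ x²·|Ψ|² dx / ∫|Ψ|² dx (integrals over the domain).
Expand each integrand as polynomial × e^(−2ax²) and use ∫x^(2j)·e^(−2ax²) dx = (2j−1)!!/(4a)^j · √(π/(2a)), odd powers → 0; here √(π/(2a)) = 1.9817.
State is unnormalized: ∫|Ψ|² dx = 1.2385, and ∫Ψ*·x²·Ψ dx = 2.3223, so ⟨x²⟩ = 2.3223 / 1.2385.
⟨x²⟩ = 1.8750.

1.875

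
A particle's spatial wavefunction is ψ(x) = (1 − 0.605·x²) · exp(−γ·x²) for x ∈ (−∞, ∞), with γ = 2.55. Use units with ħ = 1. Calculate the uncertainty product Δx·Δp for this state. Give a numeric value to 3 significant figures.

Δx = √(⟨x²⟩−⟨x⟩²), Δp = √(⟨p²⟩−⟨p⟩²).
Expand each integrand as polynomial × e^(−2γx²) and use ∫x^(2j)·e^(−2γx²) dx = (2j−1)!!/(4γ)^j · √(π/(2γ)), odd powers → 0; here √(π/(2γ)) = 0.78486. Differentiate with the product rule, d/dx e^(−γx²) = −2γx·e^(−γx²).
Normalization: ∫|ψ|² dx = 0.70003.
⟨x⟩ = 0.0000, ⟨x²⟩ = 0.076601 ⇒ Δx = 0.27677.
⟨p⟩ = 0.0000, ⟨p²⟩ = 3.2685 ⇒ Δp = 1.8079.
Δx·Δp = 0.50037.

0.500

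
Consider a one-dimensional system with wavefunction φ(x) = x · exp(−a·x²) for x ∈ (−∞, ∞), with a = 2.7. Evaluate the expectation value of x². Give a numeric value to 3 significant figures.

⟨x²⟩ = ∫ x²·|φ|² dx / ∫|φ|² dx (integrals over the domain).
Expand each integrand as polynomial × e^(−2ax²) and use ∫x^(2j)·e^(−2ax²) dx = (2j−1)!!/(4a)^j · √(π/(2a)), odd powers → 0; here √(π/(2a)) = 0.76274.
State is unnormalized: ∫|φ|² dx = 0.070624, and ∫φ*·x²·φ dx = 0.019618, so ⟨x²⟩ = 0.019618 / 0.070624.
⟨x²⟩ = 0.27778.

0.278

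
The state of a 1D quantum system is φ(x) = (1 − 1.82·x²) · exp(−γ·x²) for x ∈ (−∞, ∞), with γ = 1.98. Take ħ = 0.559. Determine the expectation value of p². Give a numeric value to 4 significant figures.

1.620

p² φ = −ħ² d²φ/dx²; ⟨p²⟩ = −ħ² ∫ φ*·φ'' dx / ∫|φ|² dx.
Expand each integrand as polynomial × e^(−2γx²) and use ∫x^(2j)·e^(−2γx²) dx = (2j−1)!!/(4γ)^j · √(π/(2γ)), odd powers → 0; here √(π/(2γ)) = 0.89069. Differentiate with the product rule, d/dx e^(−γx²) = −2γx·e^(−γx²).
State is unnormalized: ∫|φ|² dx = 0.62244, and ∫φ*·(−ħ² φ'') dx = 1.0081, so ⟨p²⟩ = 1.0081 / 0.62244.
⟨p²⟩ = 1.6195.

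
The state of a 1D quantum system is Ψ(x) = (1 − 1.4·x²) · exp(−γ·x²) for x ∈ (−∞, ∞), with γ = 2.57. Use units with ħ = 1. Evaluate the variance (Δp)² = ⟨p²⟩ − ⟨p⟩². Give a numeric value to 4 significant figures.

Compute ⟨p⟩ and ⟨p²⟩ separately; (Δp)² = ⟨p²⟩ − ⟨p⟩².
Expand each integrand as polynomial × e^(−2γx²) and use ∫x^(2j)·e^(−2γx²) dx = (2j−1)!!/(4γ)^j · √(π/(2γ)), odd powers → 0; here √(π/(2γ)) = 0.78180. Differentiate with the product rule, d/dx e^(−γx²) = −2γx·e^(−γx²).
Normalization: ∫|Ψ|² dx = 0.61235.
⟨p⟩ = 0.0000 and ⟨p²⟩ = 4.6008.
(Δp)² = 4.6008 − (0.0000)² = 4.6008.

4.601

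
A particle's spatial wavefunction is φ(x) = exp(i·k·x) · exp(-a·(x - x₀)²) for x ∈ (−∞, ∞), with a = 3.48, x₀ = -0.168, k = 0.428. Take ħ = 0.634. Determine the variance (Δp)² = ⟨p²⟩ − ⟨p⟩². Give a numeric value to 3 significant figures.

Compute ⟨p⟩ and ⟨p²⟩ separately; (Δp)² = ⟨p²⟩ − ⟨p⟩².
Gaussian moments (u = x − x₀): ∫u^(2j)·e^(−2au²) du = (2j−1)!!/(4a)^j · √(π/(2a)), odd powers integrate to 0; here √(π/(2a)) = 0.67185. Derivatives: φ′ = (ik − 2au)·φ, φ″ = ((ik − 2au)² − 2a)·φ; the odd-in-u pieces drop out.
Normalization: ∫|φ|² dx = 0.67185.
⟨p⟩ = 0.27135 and ⟨p²⟩ = 1.4724.
(Δp)² = 1.4724 − (0.27135)² = 1.3988.

1.40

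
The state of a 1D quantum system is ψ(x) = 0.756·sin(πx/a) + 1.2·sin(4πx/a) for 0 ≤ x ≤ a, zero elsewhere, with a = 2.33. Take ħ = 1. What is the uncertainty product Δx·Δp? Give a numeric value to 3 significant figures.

Δx = √(⟨x²⟩−⟨x⟩²), Δp = √(⟨p²⟩−⟨p⟩²).
On 0 ≤ x ≤ a (j ≠ l): ∫sin²(jπx/a) dx = a/2, ∫sin(jπx/a)·sin(lπx/a) dx = 0; diagonal moments ∫x·sin²(jπx/a) dx = a²/4, ∫x²·sin²(jπx/a) dx = a³·(1/6 − 1/(4j²π²)); cross terms ∫x·sin(jπx/a)·sin(lπx/a) dx = 0 for j + l even and −4jla²/(π²(j² − l²)²) for j + l odd, ∫x²·sin(jπx/a)·sin(lπx/a) dx = (−1)^(j+l)·4jla³/(π²(j² − l²)²); higher powers the same way via product-to-sum and parts. d²/dx² sin(jπx/a) = −(jπ/a)²·sin(jπx/a); on 0 ≤ x ≤ a, ∫sin²(jπx/a) dx = a/2 and ∫sin(jπx/a)·sin(lπx/a) dx = 0 for j ≠ l, so only diagonal terms survive in ∫|ψ|² and ∫ψ·ψ″; ∫ψ·ψ′ dx = [ψ²/2] between the walls = 0.
Normalization: ∫|ψ|² dx = 2.3434.
⟨x⟩ = 1.1347, ⟨x²⟩ = 1.6486 ⇒ Δx = 0.60087.
⟨p⟩ = 0.0000, ⟨p²⟩ = 21.340 ⇒ Δp = 4.6195.
Δx·Δp = 2.7757.

2.78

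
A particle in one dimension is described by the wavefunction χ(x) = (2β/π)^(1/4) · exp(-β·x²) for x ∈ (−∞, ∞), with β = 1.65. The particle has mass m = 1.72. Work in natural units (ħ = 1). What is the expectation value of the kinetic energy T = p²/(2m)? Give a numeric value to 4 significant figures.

T = −(ħ²/2m) d²/dx², so ⟨T⟩ = −(ħ²/2m) ∫ χ*·χ'' dx; with m = 1.72.
Gaussian moments: ∫x^(2j)·e^(−2βx²) dx = (2j−1)!!/(4β)^j · √(π/(2β)), odd powers integrate to 0; here √(π/(2β)) = 0.97570. Derivatives: d/dx e^(−βx²) = −2βx·e^(−βx²), d²/dx² e^(−βx²) = (4β²x² − 2β)·e^(−βx²).
⟨T⟩ = 0.47965.

0.4797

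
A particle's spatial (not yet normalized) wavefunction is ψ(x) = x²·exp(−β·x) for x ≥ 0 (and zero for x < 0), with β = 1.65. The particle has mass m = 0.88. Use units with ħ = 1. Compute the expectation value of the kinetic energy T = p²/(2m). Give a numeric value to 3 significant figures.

0.516

T = −(ħ²/2m) d²/dx², so ⟨T⟩ = −(ħ²/2m) ∫ ψ*·ψ'' dx / ∫|ψ|² dx; with m = 0.88.
Differentiate x²·exp(−β·x) with the product rule; every integrand then reduces to terms xʲ·e^(−2βx) on [0, ∞), with ∫₀^∞ xʲ·e^(−2βx) dx = j!/(2β)^(j+1).
State is unnormalized: ∫|ψ|² dx = 0.061326, and ∫ψ*·(−ħ²/2m · ψ'') dx = 0.031621, so ⟨T⟩ = 0.031621 / 0.061326.
⟨T⟩ = 0.51563.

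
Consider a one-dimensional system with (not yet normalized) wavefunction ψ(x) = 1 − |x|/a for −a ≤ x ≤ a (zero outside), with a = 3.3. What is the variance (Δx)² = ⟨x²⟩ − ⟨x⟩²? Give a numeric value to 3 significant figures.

Compute ⟨x⟩ and ⟨x²⟩ separately, then (Δx)² = ⟨x²⟩ − ⟨x⟩².
ψ is even, so ∫ over [−a, a] = 2∫₀ᵃ with ψ = 1 − x/a there: ∫₀ᵃ (1 − x/a)² dx = a/3, ∫₀ᵃ x²(1 − x/a)² dx = a³/30, ∫₀ᵃ x⁴(1 − x/a)² dx = a⁵/105.
Normalization: ∫|ψ|² dx = 2.2000.
⟨x⟩ = 0.0000 and ⟨x²⟩ = 1.0890.
(Δx)² = 1.0890 − (0.0000)² = 1.0890.

1.09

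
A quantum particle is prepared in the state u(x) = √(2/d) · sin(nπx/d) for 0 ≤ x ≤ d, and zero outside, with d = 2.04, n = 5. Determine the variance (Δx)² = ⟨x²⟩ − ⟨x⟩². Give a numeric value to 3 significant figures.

Compute ⟨x⟩ and ⟨x²⟩ separately, then (Δx)² = ⟨x²⟩ − ⟨x⟩².
With sin²θ = (1 − cos2θ)/2 on 0 ≤ x ≤ d: ∫sin²(nπx/d) dx = d/2, ∫x·sin²(nπx/d) dx = d²/4, ∫x²·sin²(nπx/d) dx = d³·(1/6 − 1/(4n²π²)); higher powers xᵏ the same way, integrating xᵏ·cos(2nπx/d) by parts.
⟨x⟩ = 1.0200 and ⟨x²⟩ = 1.3788.
(Δx)² = 1.3788 − (1.0200)² = 0.33837.

0.338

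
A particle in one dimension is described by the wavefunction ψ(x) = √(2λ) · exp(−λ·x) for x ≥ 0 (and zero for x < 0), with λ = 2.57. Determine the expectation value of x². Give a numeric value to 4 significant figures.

0.07570

⟨x²⟩ = ∫ x²·|ψ|² dx (integrals over the domain).
Every integrand reduces to terms xʲ·e^(−2λx) on [0, ∞); use ∫₀^∞ xʲ·e^(−2λx) dx = j!/(2λ)^(j+1).
⟨x²⟩ = 0.075701.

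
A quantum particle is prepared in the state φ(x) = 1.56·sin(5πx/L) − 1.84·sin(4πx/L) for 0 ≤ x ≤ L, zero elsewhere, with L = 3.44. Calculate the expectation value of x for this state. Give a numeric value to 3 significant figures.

2.40

⟨x⟩ = ∫ x·|φ|² dx / ∫|φ|² dx (integrals over the domain).
On 0 ≤ x ≤ L (j ≠ l): ∫sin²(jπx/L) dx = L/2, ∫sin(jπx/L)·sin(lπx/L) dx = 0; diagonal moments ∫x·sin²(jπx/L) dx = L²/4, ∫x²·sin²(jπx/L) dx = L³·(1/6 − 1/(4j²π²)); cross terms ∫x·sin(jπx/L)·sin(lπx/L) dx = 0 for j + l even and −4jlL²/(π²(j² − l²)²) for j + l odd, ∫x²·sin(jπx/L)·sin(lπx/L) dx = (−1)^(j+l)·4jlL³/(π²(j² − l²)²); higher powers the same way via product-to-sum and parts.
State is unnormalized: ∫|φ|² dx = 10.009, and ∫φ*·x·φ dx = 24.014, so ⟨x⟩ = 24.014 / 10.009.
⟨x⟩ = 2.3992.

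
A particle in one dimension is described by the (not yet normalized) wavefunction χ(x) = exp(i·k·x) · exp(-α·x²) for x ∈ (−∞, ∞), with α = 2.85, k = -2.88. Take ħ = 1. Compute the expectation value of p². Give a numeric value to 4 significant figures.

p² χ = −ħ² d²χ/dx²; ⟨p²⟩ = −ħ² ∫ χ*·χ'' dx / ∫|χ|² dx.
Gaussian moments: ∫x^(2j)·e^(−2αx²) dx = (2j−1)!!/(4α)^j · √(π/(2α)), odd powers integrate to 0; here √(π/(2α)) = 0.74240. Derivatives: χ′ = (ik − 2αx)·χ, χ″ = ((ik − 2αx)² − 2α)·χ; the odd-in-x pieces drop out.
State is unnormalized: ∫|χ|² dx = 0.74240, and ∫χ*·(−ħ² χ'') dx = 8.2736, so ⟨p²⟩ = 8.2736 / 0.74240.
⟨p²⟩ = 11.144.

11.14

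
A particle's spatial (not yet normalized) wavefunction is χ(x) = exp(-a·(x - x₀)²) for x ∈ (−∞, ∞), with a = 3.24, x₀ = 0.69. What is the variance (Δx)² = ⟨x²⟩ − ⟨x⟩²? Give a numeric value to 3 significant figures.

Compute ⟨x⟩ and ⟨x²⟩ separately, then (Δx)² = ⟨x²⟩ − ⟨x⟩².
Gaussian moments (u = x − x₀): ∫u^(2j)·e^(−2au²) du = (2j−1)!!/(4a)^j · √(π/(2a)), odd powers integrate to 0; here √(π/(2a)) = 0.69629.
Normalization: ∫|χ|² dx = 0.69629.
⟨x⟩ = 0.69000 and ⟨x²⟩ = 0.55326.
(Δx)² = 0.55326 − (0.69000)² = 0.077160.

0.0772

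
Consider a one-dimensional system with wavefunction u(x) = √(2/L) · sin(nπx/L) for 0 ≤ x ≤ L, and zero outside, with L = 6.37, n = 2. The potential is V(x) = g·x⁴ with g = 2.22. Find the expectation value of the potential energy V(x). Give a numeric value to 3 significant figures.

⟨V⟩ = ∫ V(x)·|u|² dx.
With sin²θ = (1 − cos2θ)/2 on 0 ≤ x ≤ L: ∫sin²(nπx/L) dx = L/2, ∫x·sin²(nπx/L) dx = L²/4, ∫x²·sin²(nπx/L) dx = L³·(1/6 − 1/(4n²π²)); higher powers xᵏ the same way, integrating xᵏ·cos(2nπx/L) by parts.
⟨V⟩ = 641.97.

642.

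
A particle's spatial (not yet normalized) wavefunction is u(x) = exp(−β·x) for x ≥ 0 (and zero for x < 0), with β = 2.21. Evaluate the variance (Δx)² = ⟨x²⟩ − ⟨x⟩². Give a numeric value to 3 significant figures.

Compute ⟨x⟩ and ⟨x²⟩ separately, then (Δx)² = ⟨x²⟩ − ⟨x⟩².
Every integrand reduces to terms xʲ·e^(−2βx) on [0, ∞); use ∫₀^∞ xʲ·e^(−2βx) dx = j!/(2β)^(j+1).
Normalization: ∫|u|² dx = 0.22624.
⟨x⟩ = 0.22624 and ⟨x²⟩ = 0.10237.
(Δx)² = 0.10237 − (0.22624)² = 0.051187.

0.0512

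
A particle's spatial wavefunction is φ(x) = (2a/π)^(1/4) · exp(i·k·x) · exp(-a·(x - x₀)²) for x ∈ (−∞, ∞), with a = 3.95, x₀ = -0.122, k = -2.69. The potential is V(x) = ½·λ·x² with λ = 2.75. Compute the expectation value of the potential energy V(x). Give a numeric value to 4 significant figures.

0.1075

⟨V⟩ = ∫ V(x)·|φ|² dx.
Gaussian moments (u = x − x₀): ∫u^(2j)·e^(−2au²) du = (2j−1)!!/(4a)^j · √(π/(2a)), odd powers integrate to 0; here √(π/(2a)) = 0.63061.
⟨V⟩ = 0.10749.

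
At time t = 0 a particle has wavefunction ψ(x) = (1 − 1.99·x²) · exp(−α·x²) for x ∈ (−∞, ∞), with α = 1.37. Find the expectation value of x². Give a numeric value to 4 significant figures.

0.2179

⟨x²⟩ = ∫ x²·|ψ|² dx / ∫|ψ|² dx (integrals over the domain).
Expand each integrand as polynomial × e^(−2αx²) and use ∫x^(2j)·e^(−2αx²) dx = (2j−1)!!/(4α)^j · √(π/(2α)), odd powers → 0; here √(π/(2α)) = 1.0708.
State is unnormalized: ∫|ψ|² dx = 0.71671, and ∫ψ*·x²·ψ dx = 0.15616, so ⟨x²⟩ = 0.15616 / 0.71671.
⟨x²⟩ = 0.21789.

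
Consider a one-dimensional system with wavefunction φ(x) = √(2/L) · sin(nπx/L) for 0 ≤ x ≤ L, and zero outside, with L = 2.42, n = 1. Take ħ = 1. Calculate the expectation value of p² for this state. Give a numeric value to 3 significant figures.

p² φ = −ħ² d²φ/dx²; ⟨p²⟩ = −ħ² ∫ φ*·φ'' dx.
d/dx sin(nπx/L) = (nπ/L)·cos(nπx/L) and d²/dx² sin(nπx/L) = −(nπ/L)²·sin(nπx/L); on 0 ≤ x ≤ L, ∫sin²(nπx/L) dx = L/2 and ∫sin(nπx/L)·cos(nπx/L) dx = 0.
⟨p²⟩ = 1.6853.

1.69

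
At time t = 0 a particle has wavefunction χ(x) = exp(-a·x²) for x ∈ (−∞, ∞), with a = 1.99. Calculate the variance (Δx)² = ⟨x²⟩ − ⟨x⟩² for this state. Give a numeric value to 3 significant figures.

0.126

Compute ⟨x⟩ and ⟨x²⟩ separately, then (Δx)² = ⟨x²⟩ − ⟨x⟩².
Gaussian moments: ∫x^(2j)·e^(−2ax²) dx = (2j−1)!!/(4a)^j · √(π/(2a)), odd powers integrate to 0; here √(π/(2a)) = 0.88845.
Normalization: ∫|χ|² dx = 0.88845.
⟨x⟩ = 0.0000 and ⟨x²⟩ = 0.12563.
(Δx)² = 0.12563 − (0.0000)² = 0.12563.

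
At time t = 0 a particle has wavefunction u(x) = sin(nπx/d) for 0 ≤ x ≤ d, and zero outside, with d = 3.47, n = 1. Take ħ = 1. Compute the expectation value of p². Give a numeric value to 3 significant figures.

p² u = −ħ² d²u/dx²; ⟨p²⟩ = −ħ² ∫ u*·u'' dx / ∫|u|² dx.
d/dx sin(nπx/d) = (nπ/d)·cos(nπx/d) and d²/dx² sin(nπx/d) = −(nπ/d)²·sin(nπx/d); on 0 ≤ x ≤ d, ∫sin²(nπx/d) dx = d/2 and ∫sin(nπx/d)·cos(nπx/d) dx = 0.
State is unnormalized: ∫|u|² dx = 1.7350, and ∫u*·(−ħ² u'') dx = 1.4221, so ⟨p²⟩ = 1.4221 / 1.7350.
⟨p²⟩ = 0.81967.

0.820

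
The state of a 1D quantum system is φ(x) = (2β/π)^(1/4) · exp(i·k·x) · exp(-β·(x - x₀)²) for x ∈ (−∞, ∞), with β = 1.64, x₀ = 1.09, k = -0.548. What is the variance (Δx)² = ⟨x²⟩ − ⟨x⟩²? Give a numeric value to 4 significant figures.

Compute ⟨x⟩ and ⟨x²⟩ separately, then (Δx)² = ⟨x²⟩ − ⟨x⟩².
Gaussian moments (u = x − x₀): ∫u^(2j)·e^(−2βu²) du = (2j−1)!!/(4β)^j · √(π/(2β)), odd powers integrate to 0; here √(π/(2β)) = 0.97867.
⟨x⟩ = 1.0900 and ⟨x²⟩ = 1.3405.
(Δx)² = 1.3405 − (1.0900)² = 0.15244.

0.1524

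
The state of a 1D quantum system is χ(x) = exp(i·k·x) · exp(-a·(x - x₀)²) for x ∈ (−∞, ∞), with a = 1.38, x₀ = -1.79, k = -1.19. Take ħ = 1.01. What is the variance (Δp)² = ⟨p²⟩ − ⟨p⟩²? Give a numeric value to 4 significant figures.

1.408

Compute ⟨p⟩ and ⟨p²⟩ separately; (Δp)² = ⟨p²⟩ − ⟨p⟩².
Gaussian moments (u = x − x₀): ∫u^(2j)·e^(−2au²) du = (2j−1)!!/(4a)^j · √(π/(2a)), odd powers integrate to 0; here √(π/(2a)) = 1.0669. Derivatives: χ′ = (ik − 2au)·χ, χ″ = ((ik − 2au)² − 2a)·χ; the odd-in-u pieces drop out.
Normalization: ∫|χ|² dx = 1.0669.
⟨p⟩ = -1.2019 and ⟨p²⟩ = 2.8523.
(Δp)² = 2.8523 − (-1.2019)² = 1.4077.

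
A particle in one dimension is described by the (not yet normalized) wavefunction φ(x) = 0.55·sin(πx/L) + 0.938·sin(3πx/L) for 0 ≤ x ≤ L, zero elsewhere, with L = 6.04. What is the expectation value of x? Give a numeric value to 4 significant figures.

3.020

⟨x⟩ = ∫ x·|φ|² dx / ∫|φ|² dx (integrals over the domain).
On 0 ≤ x ≤ L (j ≠ l): ∫sin²(jπx/L) dx = L/2, ∫sin(jπx/L)·sin(lπx/L) dx = 0; diagonal moments ∫x·sin²(jπx/L) dx = L²/4, ∫x²·sin²(jπx/L) dx = L³·(1/6 − 1/(4j²π²)); cross terms ∫x·sin(jπx/L)·sin(lπx/L) dx = 0 for j + l even and −4jlL²/(π²(j² − l²)²) for j + l odd, ∫x²·sin(jπx/L)·sin(lπx/L) dx = (−1)^(j+l)·4jlL³/(π²(j² − l²)²); higher powers the same way via product-to-sum and parts.
State is unnormalized: ∫|φ|² dx = 3.5707, and ∫φ*·x·φ dx = 10.783, so ⟨x⟩ = 10.783 / 3.5707.
⟨x⟩ = 3.0200.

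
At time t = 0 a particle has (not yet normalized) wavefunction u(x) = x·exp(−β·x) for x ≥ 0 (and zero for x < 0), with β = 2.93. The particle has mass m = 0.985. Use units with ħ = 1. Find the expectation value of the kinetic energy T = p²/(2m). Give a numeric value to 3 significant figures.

4.36

T = −(ħ²/2m) d²/dx², so ⟨T⟩ = −(ħ²/2m) ∫ u*·u'' dx / ∫|u|² dx; with m = 0.985.
Differentiate x·exp(−β·x) with the product rule; every integrand then reduces to terms xʲ·e^(−2βx) on [0, ∞), with ∫₀^∞ xʲ·e^(−2βx) dx = j!/(2β)^(j+1).
State is unnormalized: ∫|u|² dx = 0.0099389, and ∫u*·(−ħ²/2m · u'') dx = 0.043312, so ⟨T⟩ = 0.043312 / 0.0099389.
⟨T⟩ = 4.3578.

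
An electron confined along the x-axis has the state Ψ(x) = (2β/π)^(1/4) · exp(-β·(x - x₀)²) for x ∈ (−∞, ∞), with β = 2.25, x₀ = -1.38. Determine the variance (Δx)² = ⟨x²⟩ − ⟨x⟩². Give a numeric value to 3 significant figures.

0.111

Compute ⟨x⟩ and ⟨x²⟩ separately, then (Δx)² = ⟨x²⟩ − ⟨x⟩².
Gaussian moments (u = x − x₀): ∫u^(2j)·e^(−2βu²) du = (2j−1)!!/(4β)^j · √(π/(2β)), odd powers integrate to 0; here √(π/(2β)) = 0.83554.
⟨x⟩ = -1.3800 and ⟨x²⟩ = 2.0155.
(Δx)² = 2.0155 − (-1.3800)² = 0.11111.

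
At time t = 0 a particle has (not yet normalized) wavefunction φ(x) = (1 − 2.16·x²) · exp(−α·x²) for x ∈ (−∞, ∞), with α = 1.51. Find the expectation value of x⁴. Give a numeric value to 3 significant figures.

0.234

⟨x⁴⟩ = ∫ x⁴·|φ|² dx / ∫|φ|² dx (integrals over the domain).
Expand each integrand as polynomial × e^(−2αx²) and use ∫x^(2j)·e^(−2αx²) dx = (2j−1)!!/(4α)^j · √(π/(2α)), odd powers → 0; here √(π/(2α)) = 1.0199.
State is unnormalized: ∫|φ|² dx = 0.68176, and ∫φ*·x⁴·φ dx = 0.15935, so ⟨x⁴⟩ = 0.15935 / 0.68176.
⟨x⁴⟩ = 0.23374.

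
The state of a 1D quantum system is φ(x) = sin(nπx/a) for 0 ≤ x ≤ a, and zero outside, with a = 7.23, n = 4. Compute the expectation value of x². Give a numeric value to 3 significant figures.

⟨x²⟩ = ∫ x²·|φ|² dx / ∫|φ|² dx (integrals over the domain).
With sin²θ = (1 − cos2θ)/2 on 0 ≤ x ≤ a: ∫sin²(nπx/a) dx = a/2, ∫x·sin²(nπx/a) dx = a²/4, ∫x²·sin²(nπx/a) dx = a³·(1/6 − 1/(4n²π²)); higher powers xᵏ the same way, integrating xᵏ·cos(2nπx/a) by parts.
State is unnormalized: ∫|φ|² dx = 3.6150, and ∫φ*·x²·φ dx = 62.391, so ⟨x²⟩ = 62.391 / 3.6150.
⟨x²⟩ = 17.259.

17.3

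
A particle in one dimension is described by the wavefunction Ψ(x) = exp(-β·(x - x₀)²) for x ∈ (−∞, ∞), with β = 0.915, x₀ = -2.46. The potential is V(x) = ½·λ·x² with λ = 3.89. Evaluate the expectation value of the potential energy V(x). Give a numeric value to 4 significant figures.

12.30

⟨V⟩ = ∫ V(x)·|Ψ|² dx / ∫|Ψ|² dx.
Gaussian moments (u = x − x₀): ∫u^(2j)·e^(−2βu²) du = (2j−1)!!/(4β)^j · √(π/(2β)), odd powers integrate to 0; here √(π/(2β)) = 1.3102.
State is unnormalized: ∫|Ψ|² dx = 1.3102, and ∫Ψ*·V(x)·Ψ dx = 16.118, so ⟨V⟩ = 16.118 / 1.3102.
⟨V⟩ = 12.302.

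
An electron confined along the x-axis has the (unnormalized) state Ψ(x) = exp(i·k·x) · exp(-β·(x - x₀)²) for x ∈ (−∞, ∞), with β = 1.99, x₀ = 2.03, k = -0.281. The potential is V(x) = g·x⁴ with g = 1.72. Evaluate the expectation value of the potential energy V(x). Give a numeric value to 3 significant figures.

⟨V⟩ = ∫ V(x)·|Ψ|² dx / ∫|Ψ|² dx.
Gaussian moments (u = x − x₀): ∫u^(2j)·e^(−2βu²) du = (2j−1)!!/(4β)^j · √(π/(2β)), odd powers integrate to 0; here √(π/(2β)) = 0.88845.
State is unnormalized: ∫|Ψ|² dx = 0.88845, and ∫Ψ*·V(x)·Ψ dx = 30.770, so ⟨V⟩ = 30.770 / 0.88845.
⟨V⟩ = 34.633.

34.6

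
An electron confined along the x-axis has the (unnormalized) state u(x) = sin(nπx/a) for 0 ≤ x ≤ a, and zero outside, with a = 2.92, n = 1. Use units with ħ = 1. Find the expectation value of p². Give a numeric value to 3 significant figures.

p² u = −ħ² d²u/dx²; ⟨p²⟩ = −ħ² ∫ u*·u'' dx / ∫|u|² dx.
d/dx sin(nπx/a) = (nπ/a)·cos(nπx/a) and d²/dx² sin(nπx/a) = −(nπ/a)²·sin(nπx/a); on 0 ≤ x ≤ a, ∫sin²(nπx/a) dx = a/2 and ∫sin(nπx/a)·cos(nπx/a) dx = 0.
State is unnormalized: ∫|u|² dx = 1.4600, and ∫u*·(−ħ² u'') dx = 1.6900, so ⟨p²⟩ = 1.6900 / 1.4600.
⟨p²⟩ = 1.1575.

1.16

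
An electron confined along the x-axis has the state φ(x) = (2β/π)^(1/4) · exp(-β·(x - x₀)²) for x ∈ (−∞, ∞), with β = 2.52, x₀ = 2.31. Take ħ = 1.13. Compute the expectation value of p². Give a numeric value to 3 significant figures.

p² φ = −ħ² d²φ/dx²; ⟨p²⟩ = −ħ² ∫ φ*·φ'' dx.
Gaussian moments (u = x − x₀): ∫u^(2j)·e^(−2βu²) du = (2j−1)!!/(4β)^j · √(π/(2β)), odd powers integrate to 0; here √(π/(2β)) = 0.78951. Derivatives: d/dx e^(−βu²) = −2βu·e^(−βu²), d²/dx² e^(−βu²) = (4β²u² − 2β)·e^(−βu²).
⟨p²⟩ = 3.2178.

3.22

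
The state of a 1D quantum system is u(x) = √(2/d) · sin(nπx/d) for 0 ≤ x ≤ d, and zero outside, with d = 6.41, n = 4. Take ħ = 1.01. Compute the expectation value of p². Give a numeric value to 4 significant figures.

p² u = −ħ² d²u/dx²; ⟨p²⟩ = −ħ² ∫ u*·u'' dx.
d/dx sin(nπx/d) = (nπ/d)·cos(nπx/d) and d²/dx² sin(nπx/d) = −(nπ/d)²·sin(nπx/d); on 0 ≤ x ≤ d, ∫sin²(nπx/d) dx = d/2 and ∫sin(nπx/d)·cos(nπx/d) dx = 0.
⟨p²⟩ = 3.9205.

3.921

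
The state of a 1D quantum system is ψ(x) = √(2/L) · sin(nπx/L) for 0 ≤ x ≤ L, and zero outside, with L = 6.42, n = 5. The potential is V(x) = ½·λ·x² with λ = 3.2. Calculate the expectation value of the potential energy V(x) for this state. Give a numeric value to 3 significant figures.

21.8

⟨V⟩ = ∫ V(x)·|ψ|² dx.
With sin²θ = (1 − cos2θ)/2 on 0 ≤ x ≤ L: ∫sin²(nπx/L) dx = L/2, ∫x·sin²(nπx/L) dx = L²/4, ∫x²·sin²(nπx/L) dx = L³·(1/6 − 1/(4n²π²)); higher powers xᵏ the same way, integrating xᵏ·cos(2nπx/L) by parts.
⟨V⟩ = 21.848.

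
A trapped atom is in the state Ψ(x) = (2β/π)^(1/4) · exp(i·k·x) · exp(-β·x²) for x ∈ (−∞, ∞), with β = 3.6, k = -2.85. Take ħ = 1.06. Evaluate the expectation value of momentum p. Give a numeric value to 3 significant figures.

-3.02

p Ψ = −iħ dΨ/dx; then ⟨p⟩ = ∫ Ψ*·(pΨ) dx.
Gaussian moments: ∫x^(2j)·e^(−2βx²) dx = (2j−1)!!/(4β)^j · √(π/(2β)), odd powers integrate to 0; here √(π/(2β)) = 0.66055. Derivatives: Ψ′ = (ik − 2βx)·Ψ, Ψ″ = ((ik − 2βx)² − 2β)·Ψ; the odd-in-x pieces drop out.
⟨p⟩ = -3.0210.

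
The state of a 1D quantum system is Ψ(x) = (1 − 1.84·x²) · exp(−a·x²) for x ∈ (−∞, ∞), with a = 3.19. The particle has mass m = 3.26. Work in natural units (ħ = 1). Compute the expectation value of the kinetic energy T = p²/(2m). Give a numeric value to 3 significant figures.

T = −(ħ²/2m) d²/dx², so ⟨T⟩ = −(ħ²/2m) ∫ Ψ*·Ψ'' dx / ∫|Ψ|² dx; with m = 3.26.
Expand each integrand as polynomial × e^(−2ax²) and use ∫x^(2j)·e^(−2ax²) dx = (2j−1)!!/(4a)^j · √(π/(2a)), odd powers → 0; here √(π/(2a)) = 0.70172. Differentiate with the product rule, d/dx e^(−ax²) = −2ax·e^(−ax²).
State is unnormalized: ∫|Ψ|² dx = 0.54312, and ∫Ψ*·(−ħ²/2m · Ψ'') dx = 0.49232, so ⟨T⟩ = 0.49232 / 0.54312.
⟨T⟩ = 0.90646.

0.906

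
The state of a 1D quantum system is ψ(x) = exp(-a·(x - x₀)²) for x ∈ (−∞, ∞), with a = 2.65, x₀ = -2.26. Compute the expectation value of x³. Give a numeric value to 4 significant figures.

-12.18

⟨x³⟩ = ∫ x³·|ψ|² dx / ∫|ψ|² dx (integrals over the domain).
Gaussian moments (u = x − x₀): ∫u^(2j)·e^(−2au²) du = (2j−1)!!/(4a)^j · √(π/(2a)), odd powers integrate to 0; here √(π/(2a)) = 0.76990.
State is unnormalized: ∫|ψ|² dx = 0.76990, and ∫ψ*·x³·ψ dx = -9.3796, so ⟨x³⟩ = -9.3796 / 0.76990.
⟨x³⟩ = -12.183.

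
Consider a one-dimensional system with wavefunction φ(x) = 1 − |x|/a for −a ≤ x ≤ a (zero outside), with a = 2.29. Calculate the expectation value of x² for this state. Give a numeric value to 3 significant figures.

⟨x²⟩ = ∫ x²·|φ|² dx / ∫|φ|² dx (integrals over the domain).
φ is even, so ∫ over [−a, a] = 2∫₀ᵃ with φ = 1 − x/a there: ∫₀ᵃ (1 − x/a)² dx = a/3, ∫₀ᵃ x²(1 − x/a)² dx = a³/30, ∫₀ᵃ x⁴(1 − x/a)² dx = a⁵/105.
State is unnormalized: ∫|φ|² dx = 1.5267, and ∫φ*·x²·φ dx = 0.80060, so ⟨x²⟩ = 0.80060 / 1.5267.
⟨x²⟩ = 0.52441.

0.524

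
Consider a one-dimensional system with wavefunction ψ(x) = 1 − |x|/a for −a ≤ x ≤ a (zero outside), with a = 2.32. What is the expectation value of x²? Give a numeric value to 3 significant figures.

⟨x²⟩ = ∫ x²·|ψ|² dx / ∫|ψ|² dx (integrals over the domain).
ψ is even, so ∫ over [−a, a] = 2∫₀ᵃ with ψ = 1 − x/a there: ∫₀ᵃ (1 − x/a)² dx = a/3, ∫₀ᵃ x²(1 − x/a)² dx = a³/30, ∫₀ᵃ x⁴(1 − x/a)² dx = a⁵/105.
State is unnormalized: ∫|ψ|² dx = 1.5467, and ∫ψ*·x²·ψ dx = 0.83248, so ⟨x²⟩ = 0.83248 / 1.5467.
⟨x²⟩ = 0.53824.

0.538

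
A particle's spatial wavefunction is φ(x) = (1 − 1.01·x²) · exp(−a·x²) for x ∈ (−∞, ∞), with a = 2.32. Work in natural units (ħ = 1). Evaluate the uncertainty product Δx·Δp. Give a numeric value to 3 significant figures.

Δx = √(⟨x²⟩−⟨x⟩²), Δp = √(⟨p²⟩−⟨p⟩²).
Expand each integrand as polynomial × e^(−2ax²) and use ∫x^(2j)·e^(−2ax²) dx = (2j−1)!!/(4a)^j · √(π/(2a)), odd powers → 0; here √(π/(2a)) = 0.82284. Differentiate with the product rule, d/dx e^(−ax²) = −2ax·e^(−ax²).
Normalization: ∫|φ|² dx = 0.67297.
⟨x⟩ = 0.0000, ⟨x²⟩ = 0.069128 ⇒ Δx = 0.26292.
⟨p⟩ = 0.0000, ⟨p²⟩ = 3.6893 ⇒ Δp = 1.9208.
Δx·Δp = 0.50501.

0.505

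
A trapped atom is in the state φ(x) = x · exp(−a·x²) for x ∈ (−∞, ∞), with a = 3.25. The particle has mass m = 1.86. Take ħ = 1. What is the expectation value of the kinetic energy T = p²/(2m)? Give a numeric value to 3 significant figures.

T = −(ħ²/2m) d²/dx², so ⟨T⟩ = −(ħ²/2m) ∫ φ*·φ'' dx / ∫|φ|² dx; with m = 1.86.
Expand each integrand as polynomial × e^(−2ax²) and use ∫x^(2j)·e^(−2ax²) dx = (2j−1)!!/(4a)^j · √(π/(2a)), odd powers → 0; here √(π/(2a)) = 0.69521. Differentiate with the product rule, d/dx e^(−ax²) = −2ax·e^(−ax²).
State is unnormalized: ∫|φ|² dx = 0.053478, and ∫φ*·(−ħ²/2m · φ'') dx = 0.14016, so ⟨T⟩ = 0.14016 / 0.053478.
⟨T⟩ = 2.6210.

2.62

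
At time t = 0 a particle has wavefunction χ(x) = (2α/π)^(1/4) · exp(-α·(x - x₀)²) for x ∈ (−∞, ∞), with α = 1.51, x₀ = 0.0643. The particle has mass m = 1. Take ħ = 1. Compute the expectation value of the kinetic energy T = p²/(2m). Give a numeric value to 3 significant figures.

T = −(ħ²/2m) d²/dx², so ⟨T⟩ = −(ħ²/2m) ∫ χ*·χ'' dx; with m = 1.
Gaussian moments (u = x − x₀): ∫u^(2j)·e^(−2αu²) du = (2j−1)!!/(4α)^j · √(π/(2α)), odd powers integrate to 0; here √(π/(2α)) = 1.0199. Derivatives: d/dx e^(−αu²) = −2αu·e^(−αu²), d²/dx² e^(−αu²) = (4α²u² − 2α)·e^(−αu²).
⟨T⟩ = 0.75500.

0.755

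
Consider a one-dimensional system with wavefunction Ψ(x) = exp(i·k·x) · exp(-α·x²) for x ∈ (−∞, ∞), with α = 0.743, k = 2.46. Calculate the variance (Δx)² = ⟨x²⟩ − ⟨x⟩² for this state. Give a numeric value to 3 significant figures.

Compute ⟨x⟩ and ⟨x²⟩ separately, then (Δx)² = ⟨x²⟩ − ⟨x⟩².
Gaussian moments: ∫x^(2j)·e^(−2αx²) dx = (2j−1)!!/(4α)^j · √(π/(2α)), odd powers integrate to 0; here √(π/(2α)) = 1.4540.
Normalization: ∫|Ψ|² dx = 1.4540.
⟨x⟩ = 0.0000 and ⟨x²⟩ = 0.33647.
(Δx)² = 0.33647 − (0.0000)² = 0.33647.

0.336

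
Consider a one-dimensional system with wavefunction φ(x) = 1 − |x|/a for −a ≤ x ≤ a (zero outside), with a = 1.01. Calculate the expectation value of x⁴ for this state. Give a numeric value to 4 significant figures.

⟨x⁴⟩ = ∫ x⁴·|φ|² dx / ∫|φ|² dx (integrals over the domain).
φ is even, so ∫ over [−a, a] = 2∫₀ᵃ with φ = 1 − x/a there: ∫₀ᵃ (1 − x/a)² dx = a/3, ∫₀ᵃ x²(1 − x/a)² dx = a³/30, ∫₀ᵃ x⁴(1 − x/a)² dx = a⁵/105.
State is unnormalized: ∫|φ|² dx = 0.67333, and ∫φ*·x⁴·φ dx = 0.020019, so ⟨x⁴⟩ = 0.020019 / 0.67333.
⟨x⁴⟩ = 0.029732.

0.02973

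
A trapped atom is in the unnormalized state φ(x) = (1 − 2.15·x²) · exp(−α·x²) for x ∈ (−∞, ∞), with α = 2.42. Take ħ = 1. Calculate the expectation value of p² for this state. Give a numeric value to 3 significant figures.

p² φ = −ħ² d²φ/dx²; ⟨p²⟩ = −ħ² ∫ φ*·φ'' dx / ∫|φ|² dx.
Expand each integrand as polynomial × e^(−2αx²) and use ∫x^(2j)·e^(−2αx²) dx = (2j−1)!!/(4α)^j · √(π/(2α)), odd powers → 0; here √(π/(2α)) = 0.80566. Differentiate with the product rule, d/dx e^(−αx²) = −2αx·e^(−αx²).
State is unnormalized: ∫|φ|² dx = 0.56701, and ∫φ*·(−ħ² φ'') dx = 3.4891, so ⟨p²⟩ = 3.4891 / 0.56701.
⟨p²⟩ = 6.1535.

6.15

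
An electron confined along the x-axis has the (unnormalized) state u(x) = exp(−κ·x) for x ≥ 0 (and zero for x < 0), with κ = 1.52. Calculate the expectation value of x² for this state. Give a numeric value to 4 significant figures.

⟨x²⟩ = ∫ x²·|u|² dx / ∫|u|² dx (integrals over the domain).
Every integrand reduces to terms xʲ·e^(−2κx) on [0, ∞); use ∫₀^∞ xʲ·e^(−2κx) dx = j!/(2κ)^(j+1).
State is unnormalized: ∫|u|² dx = 0.32895, and ∫u*·x²·u dx = 0.071188, so ⟨x²⟩ = 0.071188 / 0.32895.
⟨x²⟩ = 0.21641.

0.2164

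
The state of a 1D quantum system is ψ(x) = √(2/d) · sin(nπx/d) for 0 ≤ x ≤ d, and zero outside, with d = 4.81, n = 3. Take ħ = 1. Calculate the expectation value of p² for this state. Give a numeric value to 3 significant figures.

p² ψ = −ħ² d²ψ/dx²; ⟨p²⟩ = −ħ² ∫ ψ*·ψ'' dx.
d/dx sin(nπx/d) = (nπ/d)·cos(nπx/d) and d²/dx² sin(nπx/d) = −(nπ/d)²·sin(nπx/d); on 0 ≤ x ≤ d, ∫sin²(nπx/d) dx = d/2 and ∫sin(nπx/d)·cos(nπx/d) dx = 0.
⟨p²⟩ = 3.8393.

3.84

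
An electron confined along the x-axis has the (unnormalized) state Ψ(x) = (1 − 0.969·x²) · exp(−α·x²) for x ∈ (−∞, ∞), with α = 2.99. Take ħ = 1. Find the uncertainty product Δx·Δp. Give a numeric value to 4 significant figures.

Δx = √(⟨x²⟩−⟨x⟩²), Δp = √(⟨p²⟩−⟨p⟩²).
Expand each integrand as polynomial × e^(−2αx²) and use ∫x^(2j)·e^(−2αx²) dx = (2j−1)!!/(4α)^j · √(π/(2α)), odd powers → 0; here √(π/(2α)) = 0.72481. Differentiate with the product rule, d/dx e^(−αx²) = −2αx·e^(−αx²).
Normalization: ∫|Ψ|² dx = 0.62164.
⟨x⟩ = 0.0000, ⟨x²⟩ = 0.059697 ⇒ Δx = 0.24433.
⟨p⟩ = 0.0000, ⟨p²⟩ = 4.2114 ⇒ Δp = 2.0522.
Δx·Δp = 0.50140.

0.5014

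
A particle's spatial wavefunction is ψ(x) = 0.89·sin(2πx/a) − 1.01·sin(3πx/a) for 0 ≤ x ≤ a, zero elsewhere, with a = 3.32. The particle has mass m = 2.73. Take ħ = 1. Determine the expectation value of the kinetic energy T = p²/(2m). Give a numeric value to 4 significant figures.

1.118

T = −(ħ²/2m) d²/dx², so ⟨T⟩ = −(ħ²/2m) ∫ ψ*·ψ'' dx / ∫|ψ|² dx; with m = 2.73.
d²/dx² sin(jπx/a) = −(jπ/a)²·sin(jπx/a); on 0 ≤ x ≤ a, ∫sin²(jπx/a) dx = a/2 and ∫sin(jπx/a)·sin(lπx/a) dx = 0 for j ≠ l, so only diagonal terms survive in ∫|ψ|² and ∫ψ·ψ″; ∫ψ·ψ′ dx = [ψ²/2] between the walls = 0.
State is unnormalized: ∫|ψ|² dx = 3.0083, and ∫ψ*·(−ħ²/2m · ψ'') dx = 3.3619, so ⟨T⟩ = 3.3619 / 3.0083.
⟨T⟩ = 1.1176.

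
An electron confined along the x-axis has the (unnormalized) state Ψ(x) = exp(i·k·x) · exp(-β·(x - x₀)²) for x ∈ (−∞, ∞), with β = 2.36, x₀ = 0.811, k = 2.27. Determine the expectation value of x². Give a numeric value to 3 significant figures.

0.764

⟨x²⟩ = ∫ x²·|Ψ|² dx / ∫|Ψ|² dx (integrals over the domain).
Gaussian moments (u = x − x₀): ∫u^(2j)·e^(−2βu²) du = (2j−1)!!/(4β)^j · √(π/(2β)), odd powers integrate to 0; here √(π/(2β)) = 0.81584.
State is unnormalized: ∫|Ψ|² dx = 0.81584, and ∫Ψ*·x²·Ψ dx = 0.62302, so ⟨x²⟩ = 0.62302 / 0.81584.
⟨x²⟩ = 0.76365.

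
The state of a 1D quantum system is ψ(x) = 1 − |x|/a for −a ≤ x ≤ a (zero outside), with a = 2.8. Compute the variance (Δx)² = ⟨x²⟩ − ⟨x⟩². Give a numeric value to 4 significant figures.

0.7840

Compute ⟨x⟩ and ⟨x²⟩ separately, then (Δx)² = ⟨x²⟩ − ⟨x⟩².
ψ is even, so ∫ over [−a, a] = 2∫₀ᵃ with ψ = 1 − x/a there: ∫₀ᵃ (1 − x/a)² dx = a/3, ∫₀ᵃ x²(1 − x/a)² dx = a³/30, ∫₀ᵃ x⁴(1 − x/a)² dx = a⁵/105.
Normalization: ∫|ψ|² dx = 1.8667.
⟨x⟩ = 0.0000 and ⟨x²⟩ = 0.78400.
(Δx)² = 0.78400 − (0.0000)² = 0.78400.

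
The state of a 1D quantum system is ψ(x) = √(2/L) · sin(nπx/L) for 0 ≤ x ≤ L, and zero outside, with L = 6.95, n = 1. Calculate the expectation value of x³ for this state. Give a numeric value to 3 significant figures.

⟨x³⟩ = ∫ x³·|ψ|² dx (integrals over the domain).
With sin²θ = (1 − cos2θ)/2 on 0 ≤ x ≤ L: ∫sin²(nπx/L) dx = L/2, ∫x·sin²(nπx/L) dx = L²/4, ∫x²·sin²(nπx/L) dx = L³·(1/6 − 1/(4n²π²)); higher powers xᵏ the same way, integrating xᵏ·cos(2nπx/L) by parts.
⟨x³⟩ = 58.415.

58.4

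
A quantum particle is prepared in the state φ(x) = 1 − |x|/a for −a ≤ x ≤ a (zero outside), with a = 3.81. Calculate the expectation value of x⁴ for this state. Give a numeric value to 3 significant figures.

⟨x⁴⟩ = ∫ x⁴·|φ|² dx / ∫|φ|² dx (integrals over the domain).
φ is even, so ∫ over [−a, a] = 2∫₀ᵃ with φ = 1 − x/a there: ∫₀ᵃ (1 − x/a)² dx = a/3, ∫₀ᵃ x²(1 − x/a)² dx = a³/30, ∫₀ᵃ x⁴(1 − x/a)² dx = a⁵/105.
State is unnormalized: ∫|φ|² dx = 2.5400, and ∫φ*·x⁴·φ dx = 15.292, so ⟨x⁴⟩ = 15.292 / 2.5400.
⟨x⁴⟩ = 6.0205.

6.02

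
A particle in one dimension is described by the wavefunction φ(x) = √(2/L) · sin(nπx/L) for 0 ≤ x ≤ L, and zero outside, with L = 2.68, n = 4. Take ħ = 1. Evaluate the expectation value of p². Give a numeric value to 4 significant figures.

21.99

p² φ = −ħ² d²φ/dx²; ⟨p²⟩ = −ħ² ∫ φ*·φ'' dx.
d/dx sin(nπx/L) = (nπ/L)·cos(nπx/L) and d²/dx² sin(nπx/L) = −(nπ/L)²·sin(nπx/L); on 0 ≤ x ≤ L, ∫sin²(nπx/L) dx = L/2 and ∫sin(nπx/L)·cos(nπx/L) dx = 0.
⟨p²⟩ = 21.986.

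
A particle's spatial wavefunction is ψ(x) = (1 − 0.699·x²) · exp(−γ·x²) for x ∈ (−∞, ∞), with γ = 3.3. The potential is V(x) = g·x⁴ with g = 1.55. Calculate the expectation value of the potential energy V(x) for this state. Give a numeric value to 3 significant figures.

⟨V⟩ = ∫ V(x)·|ψ|² dx / ∫|ψ|² dx.
Expand each integrand as polynomial × e^(−2γx²) and use ∫x^(2j)·e^(−2γx²) dx = (2j−1)!!/(4γ)^j · √(π/(2γ)), odd powers → 0; here √(π/(2γ)) = 0.68993.
State is unnormalized: ∫|ψ|² dx = 0.62266, and ∫ψ*·V(x)·ψ dx = 0.010469, so ⟨V⟩ = 0.010469 / 0.62266.
⟨V⟩ = 0.016814.

0.0168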